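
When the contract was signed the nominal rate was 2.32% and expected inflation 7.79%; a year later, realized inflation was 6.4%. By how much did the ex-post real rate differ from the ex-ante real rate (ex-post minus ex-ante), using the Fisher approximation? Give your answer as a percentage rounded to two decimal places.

Ex-ante: 2.32% − 7.79% = -5.470%
Ex-post: 2.32% − 6.4% = -4.080%
Difference (ex-post − ex-ante) = 1.3900% → 1.39%.

1.39%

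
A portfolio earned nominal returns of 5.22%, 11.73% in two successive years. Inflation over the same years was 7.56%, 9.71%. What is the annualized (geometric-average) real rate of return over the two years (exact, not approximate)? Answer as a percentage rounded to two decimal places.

Nominal growth factor = 1.0522 × 1.1173 = 1.17562306
Price-level growth factor = 1.0756 × 1.0971 = 1.18004076
Real growth factor = 1.17562306 / 1.18004076 = 0.99625632
Annualized real rate = 0.99625632^(1/2) − 1 = -0.1874% → -0.19%.

-0.19%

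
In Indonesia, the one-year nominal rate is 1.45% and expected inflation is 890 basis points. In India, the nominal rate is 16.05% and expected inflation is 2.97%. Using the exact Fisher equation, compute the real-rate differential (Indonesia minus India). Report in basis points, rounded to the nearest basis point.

Indonesia: (1 + 0.0145)/(1 + 0.0890) − 1 = -6.8411%
India: (1 + 0.1605)/(1 + 0.0297) − 1 = 12.7027%
Differential = -6.8411% − 12.7027% = -19.5439% → -1954 basis points.

-1954 basis points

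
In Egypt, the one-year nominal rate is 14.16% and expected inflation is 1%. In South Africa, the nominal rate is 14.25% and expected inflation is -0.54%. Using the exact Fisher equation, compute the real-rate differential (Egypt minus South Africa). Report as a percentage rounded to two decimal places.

Egypt: (1 + 0.1416)/(1 + 0.0100) − 1 = 13.0297%
South Africa: (1 + 0.1425)/(1 − 0.0054) − 1 = 14.8703%
Differential = 13.0297% − 14.8703% = -1.8406% → -1.84%.

-1.84%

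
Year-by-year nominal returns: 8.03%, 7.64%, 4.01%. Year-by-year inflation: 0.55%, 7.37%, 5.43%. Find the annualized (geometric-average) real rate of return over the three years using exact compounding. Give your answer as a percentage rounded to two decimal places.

Compound the nominal returns: 1.0803 × 1.0764 × 1.0401 = 1.20946460.
Compound inflation: 1.0055 × 1.0737 × 1.0543 = 1.13822792.
Deflate: 1.20946460 / 1.13822792 = 1.06258560.
Annualized real rate = 1.06258560^(1/3) − 1 = 2.0441% → 2.04%.

2.04%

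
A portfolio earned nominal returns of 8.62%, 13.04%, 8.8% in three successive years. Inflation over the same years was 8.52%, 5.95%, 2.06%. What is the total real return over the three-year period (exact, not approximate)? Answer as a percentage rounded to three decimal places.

13.843%

Compound the nominal returns: 1.0862 × 1.1304 × 1.0880 = 1.3358904.
Compound inflation: 1.0852 × 1.0595 × 1.0206 = 1.1734546.
Deflate: 1.3358904 / 1.1734546 = 1.1384253.
Total real return = 1.1384253 − 1 → 13.843%.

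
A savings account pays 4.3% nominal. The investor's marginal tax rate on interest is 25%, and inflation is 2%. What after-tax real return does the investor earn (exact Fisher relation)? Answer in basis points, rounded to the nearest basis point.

120 basis points

After-tax nominal return = 4.3% × (1 − 0.25) = 3.2250%.
1 + r = 1.03225 / 1.02000 = 1.012010
After-tax real rate = 1.012010 − 1 → 120 basis points.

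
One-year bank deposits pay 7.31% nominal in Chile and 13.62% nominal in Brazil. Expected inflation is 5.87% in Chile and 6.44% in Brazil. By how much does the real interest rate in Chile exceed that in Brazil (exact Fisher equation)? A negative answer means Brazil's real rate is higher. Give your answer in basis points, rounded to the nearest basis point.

Chile: (1 + 0.0731)/(1 + 0.0587) − 1 = 1.3602%
Brazil: (1 + 0.1362)/(1 + 0.0644) − 1 = 6.7456%
Differential = 1.3602% − 6.7456% = -5.3854% → -539 basis points.

-539 basis points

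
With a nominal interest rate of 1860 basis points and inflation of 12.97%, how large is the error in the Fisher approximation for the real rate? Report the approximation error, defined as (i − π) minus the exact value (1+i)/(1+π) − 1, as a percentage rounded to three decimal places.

0.646%

Approximate: r ≈ 18.600% − 12.970% = 5.6300%
Exact: (1 + 0.1860)/(1 + 0.1297) − 1 = 4.9836%
Error = 5.6300% − 4.9836% = 0.6464% → 0.646%.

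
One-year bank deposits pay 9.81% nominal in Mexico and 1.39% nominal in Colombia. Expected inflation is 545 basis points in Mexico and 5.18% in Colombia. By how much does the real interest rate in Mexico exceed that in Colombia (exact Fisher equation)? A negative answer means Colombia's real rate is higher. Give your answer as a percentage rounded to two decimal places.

7.74%

Mexico: (1 + 0.0981)/(1 + 0.0545) − 1 = 4.1347%
Colombia: (1 + 0.0139)/(1 + 0.0518) − 1 = -3.6033%
Differential = 4.1347% − (-3.6033%) = 7.7380% → 7.74%.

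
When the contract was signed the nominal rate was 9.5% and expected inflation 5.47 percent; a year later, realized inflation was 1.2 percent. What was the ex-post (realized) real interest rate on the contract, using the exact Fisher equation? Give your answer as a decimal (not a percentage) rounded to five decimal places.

0.08202

Ex-post: (1 + 0.0950)/(1 + 0.0120) − 1 = 8.2016%
So the realized real rate is 0.08202.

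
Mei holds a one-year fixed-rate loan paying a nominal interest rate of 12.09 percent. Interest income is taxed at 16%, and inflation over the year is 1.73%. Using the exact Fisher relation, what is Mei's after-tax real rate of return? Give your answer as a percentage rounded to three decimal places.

After-tax nominal return = 12.09% × (1 − 0.16) = 10.1556%.
1 + r = 1.101556 / 1.01730 = 1.082823
After-tax real rate = 1.082823 − 1 → 8.282%.

8.282%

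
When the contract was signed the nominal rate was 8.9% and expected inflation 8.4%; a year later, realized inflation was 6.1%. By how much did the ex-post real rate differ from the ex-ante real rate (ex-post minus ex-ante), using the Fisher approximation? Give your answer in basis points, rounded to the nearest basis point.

Ex-ante: 8.9% − 8.4% = 0.500%
Ex-post: 8.9% − 6.1% = 2.800%
Difference (ex-post − ex-ante) = 2.3000% → 230 basis points.

230 basis points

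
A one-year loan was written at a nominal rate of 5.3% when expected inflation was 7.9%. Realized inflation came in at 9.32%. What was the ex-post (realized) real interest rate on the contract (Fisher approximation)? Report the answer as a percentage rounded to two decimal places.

-4.02%

Ex-post: 5.3% − 9.32% = -4.020%
So the realized real rate is -4.02%.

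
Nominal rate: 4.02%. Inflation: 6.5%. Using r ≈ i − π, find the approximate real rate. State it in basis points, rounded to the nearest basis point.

-248 basis points

r ≈ i − π = 4.02% − 6.5% = -248 basis points.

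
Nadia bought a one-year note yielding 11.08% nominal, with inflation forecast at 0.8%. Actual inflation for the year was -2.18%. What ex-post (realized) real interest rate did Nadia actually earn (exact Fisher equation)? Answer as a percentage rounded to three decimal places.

13.556%

Ex-post: (1 + 0.1108)/(1 − 0.0218) − 1 = 13.55551%
So the realized real rate is 13.556%.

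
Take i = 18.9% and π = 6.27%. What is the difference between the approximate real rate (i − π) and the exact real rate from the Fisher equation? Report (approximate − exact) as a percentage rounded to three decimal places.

Approximate: r ≈ 18.900% − 6.270% = 12.6300%
Exact: (1 + 0.1890)/(1 + 0.0627) − 1 = 11.8848%
Error = 12.6300% − 11.8848% = 0.7452% → 0.745%.

0.745%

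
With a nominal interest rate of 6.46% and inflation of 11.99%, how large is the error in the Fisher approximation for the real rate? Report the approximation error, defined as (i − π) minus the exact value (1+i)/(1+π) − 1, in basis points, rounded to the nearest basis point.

Approximate: r ≈ 6.460% − 11.990% = -5.5300%
Exact: (1 + 0.0646)/(1 + 0.1199) − 1 = -4.9379%
Error = -5.5300% − (-4.9379%) = -0.5921% → -59 basis points.

-59 basis points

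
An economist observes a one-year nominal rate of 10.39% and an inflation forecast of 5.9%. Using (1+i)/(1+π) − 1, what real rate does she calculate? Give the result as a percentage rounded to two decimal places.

By the Fisher equation, 1 + r = (1 + i)/(1 + π).
1 + r = 1.10390 / 1.05900 = 1.042398
r = 1.042398 − 1 = 4.2398%, i.e. 4.24%.

4.24%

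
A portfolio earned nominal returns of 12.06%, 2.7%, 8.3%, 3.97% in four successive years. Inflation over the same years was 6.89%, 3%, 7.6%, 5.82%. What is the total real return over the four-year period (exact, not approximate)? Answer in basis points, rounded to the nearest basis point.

Nominal growth factor = 1.1206 × 1.0270 × 1.0830 × 1.0397 = 1.295858
Price-level growth factor = 1.0689 × 1.0300 × 1.0760 × 1.0582 = 1.253587
Real growth factor = 1.295858 / 1.253587 = 1.033721
Total real return = 1.033721 − 1 → 337 basis points.

337 basis points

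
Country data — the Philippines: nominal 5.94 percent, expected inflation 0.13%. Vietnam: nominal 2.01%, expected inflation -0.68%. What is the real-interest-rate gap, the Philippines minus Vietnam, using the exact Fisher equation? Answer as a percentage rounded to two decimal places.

3.09%

The Philippines: (1 + 0.0594)/(1 + 0.0013) − 1 = 5.8025%
Vietnam: (1 + 0.0201)/(1 − 0.0068) − 1 = 2.7084%
Differential = 5.8025% − 2.7084% = 3.0940% → 3.09%.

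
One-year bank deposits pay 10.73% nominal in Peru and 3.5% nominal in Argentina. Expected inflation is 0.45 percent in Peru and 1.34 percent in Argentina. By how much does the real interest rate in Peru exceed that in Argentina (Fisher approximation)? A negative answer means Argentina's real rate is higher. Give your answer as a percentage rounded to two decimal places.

Peru: 10.73% − 0.45% = 10.280%
Argentina: 3.5% − 1.34% = 2.160%
Differential = 8.120% → 8.12%.

8.12%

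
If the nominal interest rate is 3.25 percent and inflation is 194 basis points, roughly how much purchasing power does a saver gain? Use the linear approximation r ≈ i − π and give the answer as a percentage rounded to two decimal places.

r ≈ i − π = 3.25% − 1.94% = 1.31%.

1.31%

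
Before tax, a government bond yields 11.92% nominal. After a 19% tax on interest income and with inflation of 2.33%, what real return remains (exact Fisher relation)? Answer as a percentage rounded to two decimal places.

7.16%

After-tax nominal return = 11.92% × (1 − 0.19) = 9.6552%.
1 + r = 1.096552 / 1.02330 = 1.071584
After-tax real rate = 1.071584 − 1 → 7.16%.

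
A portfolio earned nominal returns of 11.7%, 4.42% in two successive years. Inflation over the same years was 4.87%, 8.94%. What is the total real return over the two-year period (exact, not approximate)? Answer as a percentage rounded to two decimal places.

Nominal growth factor = 1.1170 × 1.0442 = 1.166371
Price-level growth factor = 1.0487 × 1.0894 = 1.142454
Real growth factor = 1.166371 / 1.142454 = 1.020935
Total real return = 1.020935 − 1 → 2.09%.

2.09%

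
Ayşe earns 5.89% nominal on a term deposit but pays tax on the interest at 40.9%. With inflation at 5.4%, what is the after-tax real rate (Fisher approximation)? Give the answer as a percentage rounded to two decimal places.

After-tax nominal return = 5.89% × (1 − 0.409) = 3.48099%.
r ≈ 3.48099% − 5.4% → -1.92%.

-1.92%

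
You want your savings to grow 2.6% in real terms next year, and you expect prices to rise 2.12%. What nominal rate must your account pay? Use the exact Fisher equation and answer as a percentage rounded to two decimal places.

4.78%

(1 + i) = (1 + r)(1 + π) = 1.02600 × 1.02120 = 1.0477512
i = 1.0477512 − 1, so the required nominal rate is 4.78%.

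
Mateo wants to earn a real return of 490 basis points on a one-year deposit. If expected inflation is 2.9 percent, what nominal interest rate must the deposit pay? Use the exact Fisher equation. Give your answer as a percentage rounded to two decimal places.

7.94%

(1 + i) = (1 + r)(1 + π) = 1.04900 × 1.02900 = 1.079421
i = 1.079421 − 1, so the required nominal rate is 7.94%.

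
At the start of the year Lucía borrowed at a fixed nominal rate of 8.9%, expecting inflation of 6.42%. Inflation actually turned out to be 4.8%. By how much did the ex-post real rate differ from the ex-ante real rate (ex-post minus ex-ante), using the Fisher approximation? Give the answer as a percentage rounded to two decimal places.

1.62%

Ex-ante: 8.9% − 6.42% = 2.480%
Ex-post: 8.9% − 4.8% = 4.100%
Difference (ex-post − ex-ante) = 1.6200% → 1.62%.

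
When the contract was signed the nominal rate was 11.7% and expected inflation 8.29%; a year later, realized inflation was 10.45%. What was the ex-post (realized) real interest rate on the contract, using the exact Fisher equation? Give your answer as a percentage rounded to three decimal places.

1.132%

Ex-post: (1 + 0.1170)/(1 + 0.1045) − 1 = 1.1317%
So the realized real rate is 1.132%.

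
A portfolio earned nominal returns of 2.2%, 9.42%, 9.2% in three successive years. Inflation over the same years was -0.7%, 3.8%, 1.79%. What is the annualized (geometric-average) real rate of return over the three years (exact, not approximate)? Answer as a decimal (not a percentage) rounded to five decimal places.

Compound the nominal returns: 1.0220 × 1.0942 × 1.0920 = 1.22115346.
Compound inflation: 0.9930 × 1.0380 × 1.0179 = 1.04918414.
Deflate: 1.22115346 / 1.04918414 = 1.16390766.
Annualized real rate = 1.16390766^(1/3) − 1 = 5.1896% → 0.05190.

0.05190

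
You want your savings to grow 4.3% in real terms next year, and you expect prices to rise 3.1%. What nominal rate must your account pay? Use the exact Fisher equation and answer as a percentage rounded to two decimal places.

7.53%

(1 + i) = (1 + r)(1 + π) = 1.04300 × 1.03100 = 1.075333
i = 1.075333 − 1, so the required nominal rate is 7.53%.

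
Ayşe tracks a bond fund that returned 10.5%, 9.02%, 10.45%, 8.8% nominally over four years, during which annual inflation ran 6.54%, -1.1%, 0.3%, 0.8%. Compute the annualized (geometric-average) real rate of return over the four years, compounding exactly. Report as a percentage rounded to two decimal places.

Nominal growth factor = 1.1050 × 1.0902 × 1.1045 × 1.0880 = 1.44764832
Price-level growth factor = 1.0654 × 0.9890 × 1.0030 × 1.0080 = 1.06529637
Real growth factor = 1.44764832 / 1.06529637 = 1.35891603
Annualized real rate = 1.35891603^(1/4) − 1 = 7.9688% → 7.97%.

7.97%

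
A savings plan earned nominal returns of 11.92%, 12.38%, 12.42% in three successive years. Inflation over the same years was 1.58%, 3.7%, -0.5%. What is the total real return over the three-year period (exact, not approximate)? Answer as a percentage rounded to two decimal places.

Nominal growth factor = 1.1192 × 1.1238 × 1.1242 = 1.413970
Price-level growth factor = 1.0158 × 1.0370 × 0.9950 = 1.048118
Real growth factor = 1.413970 / 1.048118 = 1.349057
Total real return = 1.349057 − 1 → 34.91%.

34.91%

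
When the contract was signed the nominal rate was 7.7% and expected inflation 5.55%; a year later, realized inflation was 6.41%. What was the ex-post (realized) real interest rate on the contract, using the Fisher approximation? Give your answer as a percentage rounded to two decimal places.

Ex-post: 7.7% − 6.41% = 1.290%
So the realized real rate is 1.29%.

1.29%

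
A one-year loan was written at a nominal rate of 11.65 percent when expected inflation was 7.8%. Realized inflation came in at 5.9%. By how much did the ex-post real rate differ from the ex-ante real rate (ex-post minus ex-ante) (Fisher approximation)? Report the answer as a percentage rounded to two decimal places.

1.90%

Ex-ante: 11.65% − 7.8% = 3.850%
Ex-post: 11.65% − 5.9% = 5.750%
Difference (ex-post − ex-ante) = 1.9000% → 1.90%.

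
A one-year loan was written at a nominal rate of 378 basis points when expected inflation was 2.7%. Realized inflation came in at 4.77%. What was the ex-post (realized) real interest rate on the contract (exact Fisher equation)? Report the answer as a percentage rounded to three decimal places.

-0.945%

Ex-post: (1 + 0.0378)/(1 + 0.0477) − 1 = -0.9449%
So the realized real rate is -0.945%.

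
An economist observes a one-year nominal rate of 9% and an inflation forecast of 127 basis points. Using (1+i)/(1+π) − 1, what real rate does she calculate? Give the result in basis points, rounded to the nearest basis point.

763 basis points

By the Fisher identity, 1 + r = (1 + i)/(1 + π).
1 + r = 1.09000 / 1.01270 = 1.076331
r = 1.076331 − 1 = 7.6331%, i.e. 763 basis points.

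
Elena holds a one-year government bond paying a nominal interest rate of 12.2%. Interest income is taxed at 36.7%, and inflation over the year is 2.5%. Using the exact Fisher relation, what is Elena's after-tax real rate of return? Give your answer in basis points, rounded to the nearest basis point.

After-tax nominal return = 12.2% × (1 − 0.367) = 7.7226%.
1 + r = 1.077226 / 1.02500 = 1.050952
After-tax real rate = 1.050952 − 1 → 510 basis points.

510 basis points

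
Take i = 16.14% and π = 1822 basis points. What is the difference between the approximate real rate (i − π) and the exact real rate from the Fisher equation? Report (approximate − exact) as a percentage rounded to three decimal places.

Approximate: r ≈ 16.140% − 18.220% = -2.0800%
Exact: (1 + 0.1614)/(1 + 0.1822) − 1 = -1.7594%
Error = -2.0800% − (-1.7594%) = -0.3206% → -0.321%.

-0.321%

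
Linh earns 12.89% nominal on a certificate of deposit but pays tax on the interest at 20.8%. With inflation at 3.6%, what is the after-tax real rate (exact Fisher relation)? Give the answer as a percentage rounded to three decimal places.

After-tax nominal return = 12.89% × (1 − 0.208) = 10.20888%.
1 + r = 1.1020888 / 1.03600 = 1.063792
After-tax real rate = 1.063792 − 1 → 6.379%.

6.379%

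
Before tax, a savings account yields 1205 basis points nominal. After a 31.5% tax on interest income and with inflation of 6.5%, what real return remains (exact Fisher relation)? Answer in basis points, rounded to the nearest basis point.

After-tax nominal return = 12.05% × (1 − 0.315) = 8.25425%.
1 + r = 1.0825425 / 1.06500 = 1.016472
After-tax real rate = 1.016472 − 1 → 165 basis points.

165 basis points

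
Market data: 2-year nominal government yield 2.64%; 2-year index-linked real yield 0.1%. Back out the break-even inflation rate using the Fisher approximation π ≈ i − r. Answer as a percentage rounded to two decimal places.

2.54%

π ≈ i − r = 2.64% − 0.1% → 2.54%.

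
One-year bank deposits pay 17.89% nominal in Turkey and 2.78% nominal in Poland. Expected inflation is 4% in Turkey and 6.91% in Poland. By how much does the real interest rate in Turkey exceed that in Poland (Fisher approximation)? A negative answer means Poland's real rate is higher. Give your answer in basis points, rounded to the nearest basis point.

Turkey: 17.89% − 4% = 13.890%
Poland: 2.78% − 6.91% = -4.130%
Differential = 18.020% → 1802 basis points.

1802 basis points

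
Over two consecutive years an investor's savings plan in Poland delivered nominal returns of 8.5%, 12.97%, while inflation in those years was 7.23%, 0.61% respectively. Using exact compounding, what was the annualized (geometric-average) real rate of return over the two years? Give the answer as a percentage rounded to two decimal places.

Nominal growth factor = 1.0850 × 1.1297 = 1.22572450
Price-level growth factor = 1.0723 × 1.0061 = 1.07884103
Real growth factor = 1.22572450 / 1.07884103 = 1.13614932
Annualized real rate = 1.13614932^(1/2) − 1 = 6.5903% → 6.59%.

6.59%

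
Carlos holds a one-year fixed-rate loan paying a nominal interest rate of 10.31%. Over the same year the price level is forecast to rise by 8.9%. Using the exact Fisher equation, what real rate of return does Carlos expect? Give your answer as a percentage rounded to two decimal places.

1.29%

By the Fisher equation, 1 + r = (1 + i)/(1 + π).
1 + r = 1.10310 / 1.08900 = 1.012948
r = 1.012948 − 1 = 1.2948%, i.e. 1.29%.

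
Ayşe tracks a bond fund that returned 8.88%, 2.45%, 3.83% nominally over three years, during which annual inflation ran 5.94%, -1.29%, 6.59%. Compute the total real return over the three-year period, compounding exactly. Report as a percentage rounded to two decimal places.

3.91%

Nominal growth factor = 1.0888 × 1.0245 × 1.0383 = 1.158198
Price-level growth factor = 1.0594 × 0.9871 × 1.0659 = 1.114648
Real growth factor = 1.158198 / 1.114648 = 1.039071
Total real return = 1.039071 − 1 → 3.91%.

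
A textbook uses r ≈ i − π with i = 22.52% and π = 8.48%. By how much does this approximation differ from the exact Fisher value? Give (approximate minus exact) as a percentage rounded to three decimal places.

1.098%

Approximate: r ≈ 22.520% − 8.480% = 14.0400%
Exact: (1 + 0.2252)/(1 + 0.0848) − 1 = 12.94248%
Error = 14.0400% − 12.94248% = 1.09752% → 1.098%.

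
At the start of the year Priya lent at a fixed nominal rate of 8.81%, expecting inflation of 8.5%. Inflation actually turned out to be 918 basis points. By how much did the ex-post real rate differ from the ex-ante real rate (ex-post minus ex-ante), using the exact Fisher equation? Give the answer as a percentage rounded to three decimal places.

Ex-ante: (1 + 0.0881)/(1 + 0.0850) − 1 = 0.2857%
Ex-post: (1 + 0.0881)/(1 + 0.0918) − 1 = -0.3389%
Difference (ex-post − ex-ante) = -0.6246% → -0.625%.

-0.625%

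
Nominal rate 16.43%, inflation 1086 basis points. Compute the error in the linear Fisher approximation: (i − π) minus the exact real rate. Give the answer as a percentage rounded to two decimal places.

Approximate: r ≈ 16.430% − 10.860% = 5.5700%
Exact: (1 + 0.1643)/(1 + 0.1086) − 1 = 5.0244%
Error = 5.5700% − 5.0244% = 0.5456% → 0.55%.

0.55%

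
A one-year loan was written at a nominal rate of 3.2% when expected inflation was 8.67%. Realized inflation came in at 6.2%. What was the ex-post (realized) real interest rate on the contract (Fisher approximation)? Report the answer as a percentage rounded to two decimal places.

-3.00%

Ex-post: 3.2% − 6.2% = -3.000%
So the realized real rate is -3.00%.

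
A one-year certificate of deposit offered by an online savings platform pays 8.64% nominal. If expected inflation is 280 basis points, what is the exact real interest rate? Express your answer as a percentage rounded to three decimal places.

5.681%

1 + r = 1.08640 / 1.02800 = 1.056809
r = 1.056809 − 1 = 5.6809%, i.e. 5.681%.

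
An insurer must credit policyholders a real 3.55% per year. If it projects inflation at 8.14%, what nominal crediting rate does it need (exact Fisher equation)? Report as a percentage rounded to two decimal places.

11.98%

(1 + i) = (1 + r)(1 + π) = 1.03550 × 1.08140 = 1.1197897
i = 1.1197897 − 1, so the required nominal rate is 11.98%.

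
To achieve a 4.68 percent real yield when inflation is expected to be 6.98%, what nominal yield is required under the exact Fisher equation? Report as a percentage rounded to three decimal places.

11.987%

(1 + i) = (1 + r)(1 + π) = 1.04680 × 1.06980 = 1.11986664
i = 1.11986664 − 1, so the required nominal rate is 11.987%.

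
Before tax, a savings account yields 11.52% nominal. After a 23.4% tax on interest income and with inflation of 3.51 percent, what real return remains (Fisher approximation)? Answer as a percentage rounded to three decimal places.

5.314%

After-tax nominal return = 11.52% × (1 − 0.234) = 8.82432%.
r ≈ 8.82432% − 3.51% → 5.314%.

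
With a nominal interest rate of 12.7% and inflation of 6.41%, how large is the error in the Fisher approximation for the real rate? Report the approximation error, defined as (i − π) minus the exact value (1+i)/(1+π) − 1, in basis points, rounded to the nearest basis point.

38 basis points

Approximate: r ≈ 12.700% − 6.410% = 6.2900%
Exact: (1 + 0.1270)/(1 + 0.0641) − 1 = 5.9111%
Error = 6.2900% − 5.9111% = 0.3789% → 38 basis points.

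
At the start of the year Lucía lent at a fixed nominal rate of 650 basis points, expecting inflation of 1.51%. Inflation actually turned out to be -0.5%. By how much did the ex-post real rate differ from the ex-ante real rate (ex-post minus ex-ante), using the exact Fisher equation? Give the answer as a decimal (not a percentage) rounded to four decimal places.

Ex-ante: (1 + 0.0650)/(1 + 0.0151) − 1 = 4.9158%
Ex-post: (1 + 0.0650)/(1 − 0.0050) − 1 = 7.0352%
Difference (ex-post − ex-ante) = 2.1194% → 0.0212.

0.0212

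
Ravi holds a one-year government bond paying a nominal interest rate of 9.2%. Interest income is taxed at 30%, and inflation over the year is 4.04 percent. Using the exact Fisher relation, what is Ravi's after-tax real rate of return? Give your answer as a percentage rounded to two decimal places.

2.31%

After-tax nominal return = 9.2% × (1 − 0.3) = 6.4400%.
1 + r = 1.06440 / 1.04040 = 1.023068
After-tax real rate = 1.023068 − 1 → 2.31%.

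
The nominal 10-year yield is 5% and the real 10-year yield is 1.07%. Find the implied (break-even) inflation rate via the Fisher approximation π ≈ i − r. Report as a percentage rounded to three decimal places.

π ≈ i − r = 5% − 1.07% → 3.930%.

3.930%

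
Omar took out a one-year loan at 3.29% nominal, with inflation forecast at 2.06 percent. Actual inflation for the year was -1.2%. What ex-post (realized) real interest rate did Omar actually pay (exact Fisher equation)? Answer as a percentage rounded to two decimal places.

4.54%

Ex-post: (1 + 0.0329)/(1 − 0.0120) − 1 = 4.5445%
So the realized real rate is 4.54%.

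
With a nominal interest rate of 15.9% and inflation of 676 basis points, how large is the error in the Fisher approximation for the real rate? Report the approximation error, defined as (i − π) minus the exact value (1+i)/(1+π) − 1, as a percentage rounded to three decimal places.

Approximate: r ≈ 15.900% − 6.760% = 9.1400%
Exact: (1 + 0.1590)/(1 + 0.0676) − 1 = 8.5613%
Error = 9.1400% − 8.5613% = 0.5787% → 0.579%.

0.579%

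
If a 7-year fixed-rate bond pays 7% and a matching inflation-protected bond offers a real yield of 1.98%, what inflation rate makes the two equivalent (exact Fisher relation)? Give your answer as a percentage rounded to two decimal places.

(1 + π) = (1 + i)/(1 + r) = 1.07000 / 1.01980 = 1.049225
Break-even inflation = 1.049225 − 1 → 4.92%.

4.92%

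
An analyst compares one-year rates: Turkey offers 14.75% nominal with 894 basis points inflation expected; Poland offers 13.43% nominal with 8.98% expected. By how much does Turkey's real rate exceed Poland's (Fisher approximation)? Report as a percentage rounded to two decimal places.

Turkey: 14.75% − 8.94% = 5.810%
Poland: 13.43% − 8.98% = 4.450%
Differential = 1.360% → 1.36%.

1.36%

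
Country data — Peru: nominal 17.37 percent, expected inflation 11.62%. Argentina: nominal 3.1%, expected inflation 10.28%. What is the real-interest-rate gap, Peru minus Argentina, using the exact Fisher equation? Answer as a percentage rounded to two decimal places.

11.66%

Peru: (1 + 0.1737)/(1 + 0.1162) − 1 = 5.1514%
Argentina: (1 + 0.0310)/(1 + 0.1028) − 1 = -6.5107%
Differential = 5.1514% − (-6.5107%) = 11.6621% → 11.66%.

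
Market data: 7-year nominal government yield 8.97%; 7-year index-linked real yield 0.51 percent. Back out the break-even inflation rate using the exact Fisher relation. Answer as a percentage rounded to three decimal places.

8.417%

(1 + π) = (1 + i)/(1 + r) = 1.08970 / 1.00510 = 1.084171
Break-even inflation = 1.084171 − 1 → 8.417%.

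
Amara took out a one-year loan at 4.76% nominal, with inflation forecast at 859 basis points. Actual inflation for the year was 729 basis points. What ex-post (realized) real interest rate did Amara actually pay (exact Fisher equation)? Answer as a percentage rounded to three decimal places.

-2.358%

Ex-post: (1 + 0.0476)/(1 + 0.0729) − 1 = -2.3581%
So the realized real rate is -2.358%.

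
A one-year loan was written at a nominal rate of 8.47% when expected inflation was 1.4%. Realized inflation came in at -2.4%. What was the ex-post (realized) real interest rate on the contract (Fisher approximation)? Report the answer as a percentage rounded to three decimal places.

10.870%

Ex-post: 8.47% − (-2.4%) = 10.870%
So the realized real rate is 10.870%.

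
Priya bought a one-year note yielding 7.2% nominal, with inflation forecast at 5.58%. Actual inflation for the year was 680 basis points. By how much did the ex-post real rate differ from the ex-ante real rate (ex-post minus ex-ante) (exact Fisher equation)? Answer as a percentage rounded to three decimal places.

-1.160%

Ex-ante: (1 + 0.0720)/(1 + 0.0558) − 1 = 1.5344%
Ex-post: (1 + 0.0720)/(1 + 0.0680) − 1 = 0.3745%
Difference (ex-post − ex-ante) = -1.1598% → -1.160%.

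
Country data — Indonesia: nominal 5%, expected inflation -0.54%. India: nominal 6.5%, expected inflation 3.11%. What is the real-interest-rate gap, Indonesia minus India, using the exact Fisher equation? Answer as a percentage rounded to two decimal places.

2.28%

Indonesia: (1 + 0.0500)/(1 − 0.0054) − 1 = 5.5701%
India: (1 + 0.0650)/(1 + 0.0311) − 1 = 3.2878%
Differential = 5.5701% − 3.2878% = 2.2823% → 2.28%.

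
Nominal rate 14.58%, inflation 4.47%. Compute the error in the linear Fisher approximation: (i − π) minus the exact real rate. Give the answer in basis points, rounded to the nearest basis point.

43 basis points

Approximate: r ≈ 14.580% − 4.470% = 10.1100%
Exact: (1 + 0.1458)/(1 + 0.0447) − 1 = 9.6774%
Error = 10.1100% − 9.6774% = 0.4326% → 43 basis points.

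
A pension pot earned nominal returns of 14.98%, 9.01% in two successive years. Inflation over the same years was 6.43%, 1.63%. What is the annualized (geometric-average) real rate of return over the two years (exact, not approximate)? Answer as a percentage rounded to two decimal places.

7.65%

Compound the nominal returns: 1.1498 × 1.0901 = 1.25339698.
Compound inflation: 1.0643 × 1.0163 = 1.08164809.
Deflate: 1.25339698 / 1.08164809 = 1.15878444.
Annualized real rate = 1.15878444^(1/2) − 1 = 7.6469% → 7.65%.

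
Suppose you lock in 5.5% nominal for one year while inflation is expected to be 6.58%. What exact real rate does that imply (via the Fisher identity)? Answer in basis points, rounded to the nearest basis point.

1 + r = 1.05500 / 1.06580 = 0.989867
r = 0.989867 − 1 = -1.0133%, i.e. -101 basis points.

-101 basis points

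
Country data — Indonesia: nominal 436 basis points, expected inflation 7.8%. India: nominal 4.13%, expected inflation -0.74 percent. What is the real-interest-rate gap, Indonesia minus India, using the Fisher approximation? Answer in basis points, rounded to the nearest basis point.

-831 basis points

Indonesia: 4.36% − 7.8% = -3.440%
India: 4.13% − (-0.74%) = 4.870%
Differential = -8.310% → -831 basis points.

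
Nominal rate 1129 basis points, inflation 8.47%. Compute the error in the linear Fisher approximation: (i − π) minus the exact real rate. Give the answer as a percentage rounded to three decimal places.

Approximate: r ≈ 11.290% − 8.470% = 2.8200%
Exact: (1 + 0.1129)/(1 + 0.0847) − 1 = 2.5998%
Error = 2.8200% − 2.5998% = 0.2202% → 0.220%.

0.220%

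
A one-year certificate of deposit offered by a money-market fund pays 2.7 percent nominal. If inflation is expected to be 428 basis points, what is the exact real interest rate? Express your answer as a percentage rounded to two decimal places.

By the Fisher equation, 1 + r = (1 + i)/(1 + π).
1 + r = 1.02700 / 1.04280 = 0.984848
r = 0.984848 − 1 = -1.5152%, i.e. -1.52%.

-1.52%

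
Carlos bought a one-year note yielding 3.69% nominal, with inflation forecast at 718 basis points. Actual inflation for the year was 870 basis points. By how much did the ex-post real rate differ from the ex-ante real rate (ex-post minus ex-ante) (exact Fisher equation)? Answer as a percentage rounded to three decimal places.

Ex-ante: (1 + 0.0369)/(1 + 0.0718) − 1 = -3.2562%
Ex-post: (1 + 0.0369)/(1 + 0.0870) − 1 = -4.6090%
Difference (ex-post − ex-ante) = -1.3528% → -1.353%.

-1.353%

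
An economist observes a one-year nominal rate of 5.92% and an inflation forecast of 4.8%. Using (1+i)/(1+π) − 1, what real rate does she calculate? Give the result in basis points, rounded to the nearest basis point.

107 basis points

1 + r = 1.05920 / 1.04800 = 1.010687
r = 1.010687 − 1 = 1.0687%, i.e. 107 basis points.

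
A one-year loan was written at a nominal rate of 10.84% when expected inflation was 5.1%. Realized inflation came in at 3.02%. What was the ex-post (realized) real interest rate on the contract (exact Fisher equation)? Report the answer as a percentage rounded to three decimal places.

Ex-post: (1 + 0.1084)/(1 + 0.0302) − 1 = 7.5908%
So the realized real rate is 7.591%.

7.591%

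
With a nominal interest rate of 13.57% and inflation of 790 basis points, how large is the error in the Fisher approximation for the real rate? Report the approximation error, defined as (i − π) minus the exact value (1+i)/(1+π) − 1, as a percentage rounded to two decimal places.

0.42%

Approximate: r ≈ 13.570% − 7.900% = 5.6700%
Exact: (1 + 0.1357)/(1 + 0.0790) − 1 = 5.2549%
Error = 5.6700% − 5.2549% = 0.4151% → 0.42%.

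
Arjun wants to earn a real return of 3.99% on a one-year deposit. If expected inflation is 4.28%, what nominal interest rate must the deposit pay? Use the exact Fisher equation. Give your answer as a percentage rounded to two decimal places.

8.44%

(1 + i) = (1 + r)(1 + π) = 1.03990 × 1.04280 = 1.08440772
i = 1.08440772 − 1, so the required nominal rate is 8.44%.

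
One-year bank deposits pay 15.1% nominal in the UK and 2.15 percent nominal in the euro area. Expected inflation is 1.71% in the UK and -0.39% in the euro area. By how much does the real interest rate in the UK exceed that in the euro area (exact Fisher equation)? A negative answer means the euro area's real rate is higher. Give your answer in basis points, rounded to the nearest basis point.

1061 basis points

The UK: (1 + 0.1510)/(1 + 0.0171) − 1 = 13.1649%
The euro area: (1 + 0.0215)/(1 − 0.0039) − 1 = 2.5499%
Differential = 13.1649% − 2.5499% = 10.6149% → 1061 basis points.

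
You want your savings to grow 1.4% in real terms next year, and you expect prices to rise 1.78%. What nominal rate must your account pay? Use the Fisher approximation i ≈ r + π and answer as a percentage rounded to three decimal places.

i ≈ r + π = 1.4% + 1.78% = 3.180%.

3.180%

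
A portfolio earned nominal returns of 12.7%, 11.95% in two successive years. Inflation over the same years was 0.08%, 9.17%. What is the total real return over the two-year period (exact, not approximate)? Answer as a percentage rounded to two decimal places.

15.48%

Compound the nominal returns: 1.1270 × 1.1195 = 1.261677.
Compound inflation: 1.0008 × 1.0917 = 1.092573.
Deflate: 1.261677 / 1.092573 = 1.154775.
Total real return = 1.154775 − 1 → 15.48%.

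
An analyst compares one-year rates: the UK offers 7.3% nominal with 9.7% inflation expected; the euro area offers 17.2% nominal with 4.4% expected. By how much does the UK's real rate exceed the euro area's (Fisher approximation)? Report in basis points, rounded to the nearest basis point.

-1520 basis points

The UK: 7.3% − 9.7% = -2.400%
The euro area: 17.2% − 4.4% = 12.800%
Differential = -15.200% → -1520 basis points.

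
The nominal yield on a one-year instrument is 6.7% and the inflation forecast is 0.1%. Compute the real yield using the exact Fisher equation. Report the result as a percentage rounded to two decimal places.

6.59%

By the Fisher identity, 1 + r = (1 + i)/(1 + π).
1 + r = 1.06700 / 1.00100 = 1.065934
r = 1.065934 − 1 = 6.5934%, i.e. 6.59%.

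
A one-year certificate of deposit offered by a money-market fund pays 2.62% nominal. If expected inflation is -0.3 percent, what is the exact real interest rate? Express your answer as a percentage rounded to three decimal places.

2.929%

By the Fisher equation, 1 + r = (1 + i)/(1 + π).
1 + r = 1.02620 / 0.99700 = 1.029288
r = 1.029288 − 1 = 2.9288%, i.e. 2.929%.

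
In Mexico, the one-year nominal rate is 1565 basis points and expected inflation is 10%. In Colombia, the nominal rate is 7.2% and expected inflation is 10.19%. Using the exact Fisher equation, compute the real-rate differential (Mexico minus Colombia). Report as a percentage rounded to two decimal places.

7.85%

Mexico: (1 + 0.1565)/(1 + 0.1000) − 1 = 5.1364%
Colombia: (1 + 0.0720)/(1 + 0.1019) − 1 = -2.7135%
Differential = 5.1364% − (-2.7135%) = 7.8499% → 7.85%.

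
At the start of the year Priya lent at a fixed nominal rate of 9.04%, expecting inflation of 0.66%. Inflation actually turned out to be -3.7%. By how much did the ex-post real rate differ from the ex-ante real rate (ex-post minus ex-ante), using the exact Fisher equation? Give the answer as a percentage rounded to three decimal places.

4.904%

Ex-ante: (1 + 0.0904)/(1 + 0.0066) − 1 = 8.3251%
Ex-post: (1 + 0.0904)/(1 − 0.0370) − 1 = 13.2295%
Difference (ex-post − ex-ante) = 4.9044% → 4.904%.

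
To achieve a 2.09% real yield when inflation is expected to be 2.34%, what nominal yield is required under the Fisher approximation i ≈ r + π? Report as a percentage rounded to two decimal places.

4.43%

i ≈ r + π = 2.09% + 2.34% = 4.43%.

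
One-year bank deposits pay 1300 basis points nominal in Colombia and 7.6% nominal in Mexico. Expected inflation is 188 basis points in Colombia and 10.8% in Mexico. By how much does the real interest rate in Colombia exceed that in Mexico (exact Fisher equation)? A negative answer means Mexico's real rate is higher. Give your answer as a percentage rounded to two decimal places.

Colombia: (1 + 0.1300)/(1 + 0.0188) − 1 = 10.9148%
Mexico: (1 + 0.0760)/(1 + 0.1080) − 1 = -2.8881%
Differential = 10.9148% − (-2.8881%) = 13.8029% → 13.80%.

13.80%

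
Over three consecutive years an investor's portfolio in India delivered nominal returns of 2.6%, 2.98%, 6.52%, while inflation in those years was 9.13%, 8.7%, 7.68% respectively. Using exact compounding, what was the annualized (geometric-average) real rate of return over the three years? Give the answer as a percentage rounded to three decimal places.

-4.132%

Nominal growth factor = 1.0260 × 1.0298 × 1.0652 = 1.12546348
Price-level growth factor = 1.0913 × 1.0870 × 1.0768 = 1.27734657
Real growth factor = 1.12546348 / 1.27734657 = 0.88109484
Annualized real rate = 0.88109484^(1/3) − 1 = -4.1319% → -4.132%.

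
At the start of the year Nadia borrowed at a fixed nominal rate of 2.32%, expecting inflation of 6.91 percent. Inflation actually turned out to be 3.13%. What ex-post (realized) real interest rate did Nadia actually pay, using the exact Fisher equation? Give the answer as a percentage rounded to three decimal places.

-0.785%

Ex-post: (1 + 0.0232)/(1 + 0.0313) − 1 = -0.7854%
So the realized real rate is -0.785%.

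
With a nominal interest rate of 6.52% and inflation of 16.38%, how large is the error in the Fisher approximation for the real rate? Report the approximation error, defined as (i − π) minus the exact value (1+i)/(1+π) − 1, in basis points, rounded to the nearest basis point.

Approximate: r ≈ 6.520% − 16.380% = -9.8600%
Exact: (1 + 0.0652)/(1 + 0.1638) − 1 = -8.4722%
Error = -9.8600% − (-8.4722%) = -1.3878% → -139 basis points.

-139 basis points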